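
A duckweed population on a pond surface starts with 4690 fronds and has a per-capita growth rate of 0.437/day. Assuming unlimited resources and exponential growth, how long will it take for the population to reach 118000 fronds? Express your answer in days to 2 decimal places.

Set N₀·e^(rt) = 118000: e^(0.437·t) = 118000/4690 = 25.16.
0.437·t = ln(25.16) = 3.2253, so t = 3.2253/0.437 = 7.3804.

7.38 days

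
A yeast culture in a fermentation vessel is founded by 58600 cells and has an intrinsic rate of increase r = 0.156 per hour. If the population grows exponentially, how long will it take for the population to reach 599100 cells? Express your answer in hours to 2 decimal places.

14.90 hours

Set N₀·e^(rt) = 599100: e^(0.156·t) = 599100/58600 = 10.224.
0.156·t = ln(10.224) = 2.3247, so t = 2.3247/0.156 = 14.902.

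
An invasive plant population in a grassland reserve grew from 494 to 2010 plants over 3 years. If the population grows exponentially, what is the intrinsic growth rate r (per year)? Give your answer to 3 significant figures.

From N(t) = N₀·e^(rt): e^(r·3) = 2010/494 = 4.0688.
r·3 = ln(4.0688) = 1.4034, so r = 1.4034/3 = 0.46778.

0.468 per year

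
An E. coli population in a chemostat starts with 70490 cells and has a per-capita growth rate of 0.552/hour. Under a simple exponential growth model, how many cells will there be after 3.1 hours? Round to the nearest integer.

390204 cells

N(t) = N₀·e^(rt) = 70490 × e^(0.552×3.1) = 70490 × e^1.711.
e^1.711 ≈ 5.5356, so N ≈ 70490 × 5.5356 = 390204.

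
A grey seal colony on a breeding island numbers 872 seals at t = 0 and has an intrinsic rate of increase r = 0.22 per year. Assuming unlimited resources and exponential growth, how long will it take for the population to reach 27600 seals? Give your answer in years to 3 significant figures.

Set N₀·e^(rt) = 27600: e^(0.22·t) = 27600/872 = 31.651.
0.22·t = ln(31.651) = 3.4548, so t = 3.4548/0.22 = 15.704.

15.7 years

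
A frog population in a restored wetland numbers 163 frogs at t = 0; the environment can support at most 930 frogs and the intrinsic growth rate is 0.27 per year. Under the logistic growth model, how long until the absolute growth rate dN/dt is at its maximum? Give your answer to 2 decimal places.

Logistic growth is fastest at N = K/2 = 465.
A = (K − N₀)/N₀ = 4.7055. Set K/(1 + A·e^(−rt)) = K/2 → A·e^(−rt) = 1.
e^(−0.27t) = 1/4.7055 = 0.212516, so t = ln(4.7055)/0.27 = 1.5487/0.27 = 5.7361.

5.74 years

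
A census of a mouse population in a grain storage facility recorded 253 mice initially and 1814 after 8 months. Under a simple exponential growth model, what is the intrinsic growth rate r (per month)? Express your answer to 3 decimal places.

From N(t) = N₀·e^(rt): e^(r·8) = 1814/253 = 7.17.
r·8 = ln(7.17) = 1.9699, so r = 1.9699/8 = 0.24624.

0.246 per month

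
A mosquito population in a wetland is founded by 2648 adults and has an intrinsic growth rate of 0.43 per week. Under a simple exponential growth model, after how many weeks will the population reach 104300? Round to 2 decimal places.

8.54 weeks

Set N₀·e^(rt) = 104300: e^(0.43·t) = 104300/2648 = 39.388.
0.43·t = ln(39.388) = 3.6735, so t = 3.6735/0.43 = 8.5429.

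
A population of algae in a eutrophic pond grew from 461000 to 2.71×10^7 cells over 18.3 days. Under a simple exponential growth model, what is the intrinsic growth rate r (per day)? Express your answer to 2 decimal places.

From N(t) = N₀·e^(rt): e^(r·18.3) = 2.71×10^7/461000 = 58.785.
r·18.3 = ln(58.785) = 4.0739, so r = 4.0739/18.3 = 0.22262.

0.22 per day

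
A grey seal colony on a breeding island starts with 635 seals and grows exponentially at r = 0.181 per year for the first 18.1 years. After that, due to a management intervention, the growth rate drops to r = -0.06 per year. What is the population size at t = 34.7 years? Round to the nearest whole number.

6209 seals

Phase 1: N(18.1) = 635·e^(0.181×18.1) = 635·e^3.276 = 16809.9.
Phase 2 runs for 34.7 − 18.1 = 16.6 years at r = -0.06.
N(34.7) = 16809.9·e^(-0.06×16.6) = 16809.9·e^-0.996 = 6208.81.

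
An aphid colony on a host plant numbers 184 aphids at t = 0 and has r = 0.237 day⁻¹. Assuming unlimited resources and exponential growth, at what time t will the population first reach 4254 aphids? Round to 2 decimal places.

13.25 days

Set N₀·e^(rt) = 4254: e^(0.237·t) = 4254/184 = 23.12.
0.237·t = ln(23.12) = 3.1407, so t = 3.1407/0.237 = 13.252.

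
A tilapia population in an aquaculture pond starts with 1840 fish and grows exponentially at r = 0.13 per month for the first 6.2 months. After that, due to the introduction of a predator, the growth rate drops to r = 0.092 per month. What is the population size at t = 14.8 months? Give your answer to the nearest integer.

Phase 1: N(6.2) = 1840·e^(0.13×6.2) = 1840·e^0.806 = 4119.64.
Phase 2 runs for 14.8 − 6.2 = 8.6 months at r = 0.092.
N(14.8) = 4119.64·e^(0.092×8.6) = 4119.64·e^0.7912 = 9088.1.

9088 fish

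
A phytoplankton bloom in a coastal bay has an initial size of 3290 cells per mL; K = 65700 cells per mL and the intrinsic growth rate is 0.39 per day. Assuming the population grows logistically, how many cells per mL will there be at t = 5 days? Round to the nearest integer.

17762 cells per mL

A = (K − N₀)/N₀ = (65700 − 3290)/3290 = 18.97.
N(t) = K/(1 + A·e^(−rt)) = 65700/(1 + 18.97×e^(−0.39×5)).
e^(−1.95) = 0.14227; denominator = 1 + 18.97×0.14227 = 3.6989.
N = 65700/3.6989 = 17762.1.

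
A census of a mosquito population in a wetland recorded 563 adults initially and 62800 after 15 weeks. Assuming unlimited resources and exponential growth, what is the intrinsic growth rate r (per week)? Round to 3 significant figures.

From N(t) = N₀·e^(rt): e^(r·15) = 62800/563 = 111.55.
r·15 = ln(111.55) = 4.7144, so r = 4.7144/15 = 0.3143.

0.314 per week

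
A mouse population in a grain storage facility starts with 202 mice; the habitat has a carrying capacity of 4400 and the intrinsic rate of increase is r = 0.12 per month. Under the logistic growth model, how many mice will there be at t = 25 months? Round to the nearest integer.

A = (K − N₀)/N₀ = (4400 − 202)/202 = 20.782.
N(t) = K/(1 + A·e^(−rt)) = 4400/(1 + 20.782×e^(−0.12×25)).
e^(−3) = 0.049787; denominator = 1 + 20.782×0.049787 = 2.0347.
N = 4400/2.0347 = 2162.5.

2162 mice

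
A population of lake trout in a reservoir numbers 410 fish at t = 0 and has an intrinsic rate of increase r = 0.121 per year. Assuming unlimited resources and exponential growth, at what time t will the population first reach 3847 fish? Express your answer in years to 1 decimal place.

Set N₀·e^(rt) = 3847: e^(0.121·t) = 3847/410 = 9.3829.
0.121·t = ln(9.3829) = 2.2389, so t = 2.2389/0.121 = 18.503.

18.5 years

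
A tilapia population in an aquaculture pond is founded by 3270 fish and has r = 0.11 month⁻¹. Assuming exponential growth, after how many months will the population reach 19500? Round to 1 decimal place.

Set N₀·e^(rt) = 19500: e^(0.11·t) = 19500/3270 = 5.9633.
0.11·t = ln(5.9633) = 1.7856, so t = 1.7856/0.11 = 16.233.

16.2 months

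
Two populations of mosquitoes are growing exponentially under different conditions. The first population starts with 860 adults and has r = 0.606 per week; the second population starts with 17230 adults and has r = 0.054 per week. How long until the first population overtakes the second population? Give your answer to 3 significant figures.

Set 860·e^(0.606t) = 17230·e^(0.054t).
e^((0.606 − 0.054)t) = 17230/860 → e^(0.552·t) = 20.035.
0.552·t = ln(20.035) = 2.9975, so t = 2.9975/0.552 = 5.4302.

5.43 weeks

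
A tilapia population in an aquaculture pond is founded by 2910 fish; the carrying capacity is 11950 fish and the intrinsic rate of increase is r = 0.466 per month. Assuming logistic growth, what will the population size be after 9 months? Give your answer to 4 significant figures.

A = (K − N₀)/N₀ = (11950 − 2910)/2910 = 3.1065.
N(t) = K/(1 + A·e^(−rt)) = 11950/(1 + 3.1065×e^(−0.466×9)).
e^(−4.194) = 0.015086; denominator = 1 + 3.1065×0.015086 = 1.0469.
N = 11950/1.0469 = 11415.

11420 fish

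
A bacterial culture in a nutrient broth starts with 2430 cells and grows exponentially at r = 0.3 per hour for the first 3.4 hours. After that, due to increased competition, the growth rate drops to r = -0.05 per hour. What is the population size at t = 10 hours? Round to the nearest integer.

Phase 1: N(3.4) = 2430·e^(0.3×3.4) = 2430·e^1.02 = 6738.86.
Phase 2 runs for 10 − 3.4 = 6.6 hours at r = -0.05.
N(10) = 6738.86·e^(-0.05×6.6) = 6738.86·e^-0.33 = 4844.73.

4845 cells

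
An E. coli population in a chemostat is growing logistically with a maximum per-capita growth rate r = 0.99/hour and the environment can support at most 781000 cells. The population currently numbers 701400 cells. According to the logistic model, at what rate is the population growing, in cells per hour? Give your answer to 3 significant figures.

70800 cells per hour

dN/dt = rN(1 − N/K) = 0.99 × 701400 × (1 − 701400/781000).
1 − 701400/781000 = 0.10192; dN/dt = 0.99 × 701400 × 0.10192 = 70772.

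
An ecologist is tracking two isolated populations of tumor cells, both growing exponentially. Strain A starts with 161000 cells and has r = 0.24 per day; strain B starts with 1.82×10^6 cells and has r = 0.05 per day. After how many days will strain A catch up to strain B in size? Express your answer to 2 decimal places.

Set 161000·e^(0.24t) = 1.82×10^6·e^(0.05t).
e^((0.24 − 0.05)t) = 1.82×10^6/161000 → e^(0.19·t) = 11.304.
0.19·t = ln(11.304) = 2.4252, so t = 2.4252/0.19 = 12.764.

12.76 days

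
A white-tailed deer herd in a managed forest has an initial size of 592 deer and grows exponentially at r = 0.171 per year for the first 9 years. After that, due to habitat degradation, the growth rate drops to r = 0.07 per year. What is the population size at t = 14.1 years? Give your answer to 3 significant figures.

3940 deer

Phase 1: N(9) = 592·e^(0.171×9) = 592·e^1.539 = 2758.68.
Phase 2 runs for 14.1 − 9 = 5.1 years at r = 0.07.
N(14.1) = 2758.68·e^(0.07×5.1) = 2758.68·e^0.357 = 3942.25.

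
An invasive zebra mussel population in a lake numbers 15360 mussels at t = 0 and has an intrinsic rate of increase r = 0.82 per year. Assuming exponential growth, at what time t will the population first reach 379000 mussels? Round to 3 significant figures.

3.91 years

Set N₀·e^(rt) = 379000: e^(0.82·t) = 379000/15360 = 24.674.
0.82·t = ln(24.674) = 3.2058, so t = 3.2058/0.82 = 3.9095.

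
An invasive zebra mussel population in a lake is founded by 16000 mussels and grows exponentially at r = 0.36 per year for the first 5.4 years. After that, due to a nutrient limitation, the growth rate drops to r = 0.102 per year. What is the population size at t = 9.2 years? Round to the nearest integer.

Phase 1: N(5.4) = 16000·e^(0.36×5.4) = 16000·e^1.944 = 111786.
Phase 2 runs for 9.2 − 5.4 = 3.8 years at r = 0.102.
N(9.2) = 111786·e^(0.102×3.8) = 111786·e^0.3876 = 164710.

164710 mussels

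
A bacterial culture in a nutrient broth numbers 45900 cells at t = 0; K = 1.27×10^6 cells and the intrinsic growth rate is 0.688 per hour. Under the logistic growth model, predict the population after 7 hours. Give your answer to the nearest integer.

A = (K − N₀)/N₀ = (1.27×10^6 − 45900)/45900 = 26.669.
N(t) = K/(1 + A·e^(−rt)) = 1.27×10^6/(1 + 26.669×e^(−0.688×7)).
e^(−4.816) = 0.0080991; denominator = 1 + 26.669×0.0080991 = 1.216.
N = 1.27×10^6/1.216 = 1.044413×10^6.

1044413 cells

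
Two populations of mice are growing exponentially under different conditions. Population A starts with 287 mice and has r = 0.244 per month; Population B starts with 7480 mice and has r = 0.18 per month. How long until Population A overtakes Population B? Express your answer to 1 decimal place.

Set 287·e^(0.244t) = 7480·e^(0.18t).
e^((0.244 − 0.18)t) = 7480/287 → e^(0.064·t) = 26.063.
0.064·t = ln(26.063) = 3.2605, so t = 3.2605/0.064 = 50.945.

50.9 months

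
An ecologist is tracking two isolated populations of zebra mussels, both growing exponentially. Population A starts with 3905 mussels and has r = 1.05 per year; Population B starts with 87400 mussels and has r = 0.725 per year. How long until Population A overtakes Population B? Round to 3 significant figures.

Set 3905·e^(1.05t) = 87400·e^(0.725t).
e^((1.05 − 0.725)t) = 87400/3905 → e^(0.325·t) = 22.382.
0.325·t = ln(22.382) = 3.1082, so t = 3.1082/0.325 = 9.5638.

9.56 years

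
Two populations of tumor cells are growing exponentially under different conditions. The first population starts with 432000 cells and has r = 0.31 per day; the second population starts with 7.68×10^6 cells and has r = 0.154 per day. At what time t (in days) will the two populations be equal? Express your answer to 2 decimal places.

18.45 days

Set 432000·e^(0.31t) = 7.68×10^6·e^(0.154t).
e^((0.31 − 0.154)t) = 7.68×10^6/432000 → e^(0.156·t) = 17.778.
0.156·t = ln(17.778) = 2.8779, so t = 2.8779/0.156 = 18.448.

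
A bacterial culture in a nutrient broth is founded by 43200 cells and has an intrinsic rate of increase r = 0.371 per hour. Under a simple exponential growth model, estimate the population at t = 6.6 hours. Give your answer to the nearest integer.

N(t) = N₀·e^(rt) = 43200 × e^(0.371×6.6) = 43200 × e^2.449.
e^2.449 ≈ 11.572, so N ≈ 43200 × 11.572 = 499916.

499916 cells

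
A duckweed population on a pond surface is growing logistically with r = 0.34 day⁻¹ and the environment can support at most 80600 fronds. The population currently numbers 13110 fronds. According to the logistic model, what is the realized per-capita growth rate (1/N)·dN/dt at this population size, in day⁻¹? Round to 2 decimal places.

0.28 per day

(1/N)·dN/dt = r(1 − N/K) = 0.34 × (1 − 13110/80600).
= 0.34 × 0.83734 = 0.2847.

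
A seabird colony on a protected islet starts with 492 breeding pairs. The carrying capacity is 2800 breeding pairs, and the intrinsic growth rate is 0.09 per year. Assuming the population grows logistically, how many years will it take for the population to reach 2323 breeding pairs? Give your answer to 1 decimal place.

34.8 years

A = (K − N₀)/N₀ = (2800 − 492)/492 = 4.6911.
Solve 2800/(1 + 4.6911·e^(−0.09t)) = 2323: 1 + 4.6911·e^(−0.09t) = 1.2053, so e^(−0.09t) = 0.0437722.
−0.09·t = ln(0.0437722) = -3.1288, so t = 3.1288/0.09 = 34.764.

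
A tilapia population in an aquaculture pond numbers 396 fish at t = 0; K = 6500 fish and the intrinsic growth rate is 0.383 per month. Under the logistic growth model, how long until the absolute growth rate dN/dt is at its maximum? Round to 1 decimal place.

Logistic growth is fastest at N = K/2 = 3250.
A = (K − N₀)/N₀ = 15.414. Set K/(1 + A·e^(−rt)) = K/2 → A·e^(−rt) = 1.
e^(−0.383t) = 1/15.414 = 0.0648755, so t = ln(15.414)/0.383 = 2.7353/0.383 = 7.1417.

7.1 months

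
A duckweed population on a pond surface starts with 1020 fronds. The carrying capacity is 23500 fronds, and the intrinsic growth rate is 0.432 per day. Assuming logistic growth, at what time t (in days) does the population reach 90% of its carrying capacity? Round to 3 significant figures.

12.2 days

A = (K − N₀)/N₀ = (23500 − 1020)/1020 = 22.039.
Solve 23500/(1 + 22.039·e^(−0.432t)) = 21150: 1 + 22.039·e^(−0.432t) = 1.1111, so e^(−0.432t) = 0.00504152.
−0.432·t = ln(0.00504152) = -5.29, so t = 5.29/0.432 = 12.245.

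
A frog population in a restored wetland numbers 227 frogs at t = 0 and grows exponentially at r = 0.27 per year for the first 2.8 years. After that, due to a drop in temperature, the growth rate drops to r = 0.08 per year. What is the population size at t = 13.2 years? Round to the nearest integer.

1111 frogs

Phase 1: N(2.8) = 227·e^(0.27×2.8) = 227·e^0.756 = 483.451.
Phase 2 runs for 13.2 − 2.8 = 10.4 years at r = 0.08.
N(13.2) = 483.451·e^(0.08×10.4) = 483.451·e^0.832 = 1110.93.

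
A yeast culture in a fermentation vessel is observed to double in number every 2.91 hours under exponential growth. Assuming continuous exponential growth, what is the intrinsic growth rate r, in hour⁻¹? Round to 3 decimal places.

0.238 per hour

r = ln(2)/t_d = 0.6931/2.91 = 0.23819.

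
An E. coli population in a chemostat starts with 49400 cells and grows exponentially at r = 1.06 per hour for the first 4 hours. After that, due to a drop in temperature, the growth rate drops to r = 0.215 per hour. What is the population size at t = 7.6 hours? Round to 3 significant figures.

7430000 cells

Phase 1: N(4) = 49400·e^(1.06×4) = 49400·e^4.24 = 3.428748×10^6.
Phase 2 runs for 7.6 − 4 = 3.6 hours at r = 0.215.
N(7.6) = 3.428748×10^6·e^(0.215×3.6) = 3.428748×10^6·e^0.774 = 7.434974×10^6.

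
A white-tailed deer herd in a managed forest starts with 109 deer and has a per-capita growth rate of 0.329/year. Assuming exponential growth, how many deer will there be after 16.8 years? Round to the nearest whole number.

27407 deer

N(t) = N₀·e^(rt) = 109 × e^(0.329×16.8) = 109 × e^5.527.
e^5.527 ≈ 251.44, so N ≈ 109 × 251.44 = 27406.8.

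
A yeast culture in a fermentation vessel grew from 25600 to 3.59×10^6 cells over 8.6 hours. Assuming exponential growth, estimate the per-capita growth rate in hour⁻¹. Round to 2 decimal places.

From N(t) = N₀·e^(rt): e^(r·8.6) = 3.59×10^6/25600 = 140.23.
r·8.6 = ln(140.23) = 4.9433, so r = 4.9433/8.6 = 0.5748.

0.57 per hour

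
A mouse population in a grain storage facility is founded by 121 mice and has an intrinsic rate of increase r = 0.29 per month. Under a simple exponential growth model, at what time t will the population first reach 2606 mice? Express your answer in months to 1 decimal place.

Set N₀·e^(rt) = 2606: e^(0.29·t) = 2606/121 = 21.537.
0.29·t = ln(21.537) = 3.0698, so t = 3.0698/0.29 = 10.585.

10.6 months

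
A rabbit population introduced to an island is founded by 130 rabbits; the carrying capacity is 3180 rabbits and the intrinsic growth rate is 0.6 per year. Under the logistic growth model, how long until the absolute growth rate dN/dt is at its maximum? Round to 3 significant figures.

Logistic growth is fastest at N = K/2 = 1590.
A = (K − N₀)/N₀ = 23.462. Set K/(1 + A·e^(−rt)) = K/2 → A·e^(−rt) = 1.
e^(−0.6t) = 1/23.462 = 0.042623, so t = ln(23.462)/0.6 = 3.1554/0.6 = 5.2589.

5.26 years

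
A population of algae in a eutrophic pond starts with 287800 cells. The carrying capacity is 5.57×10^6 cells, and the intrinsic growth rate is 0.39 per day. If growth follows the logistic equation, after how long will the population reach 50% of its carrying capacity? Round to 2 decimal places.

7.46 days

A = (K − N₀)/N₀ = (5.57×10^6 − 287800)/287800 = 18.354.
Solve 5.57×10^6/(1 + 18.354·e^(−0.39t)) = 2.785×10^6: 1 + 18.354·e^(−0.39t) = 2, so e^(−0.39t) = 0.0544849.
−0.39·t = ln(0.0544849) = -2.9098, so t = 2.9098/0.39 = 7.4611.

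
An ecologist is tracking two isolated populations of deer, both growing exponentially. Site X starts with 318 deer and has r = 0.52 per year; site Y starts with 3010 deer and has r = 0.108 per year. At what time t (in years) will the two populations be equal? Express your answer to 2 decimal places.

Set 318·e^(0.52t) = 3010·e^(0.108t).
e^((0.52 − 0.108)t) = 3010/318 → e^(0.412·t) = 9.4654.
0.412·t = ln(9.4654) = 2.2476, so t = 2.2476/0.412 = 5.4554.

5.46 years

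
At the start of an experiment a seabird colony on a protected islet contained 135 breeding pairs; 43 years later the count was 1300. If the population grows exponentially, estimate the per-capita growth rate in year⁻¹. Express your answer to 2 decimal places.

From N(t) = N₀·e^(rt): e^(r·43) = 1300/135 = 9.6296.
r·43 = ln(9.6296) = 2.2648, so r = 2.2648/43 = 0.052671.

0.05 per year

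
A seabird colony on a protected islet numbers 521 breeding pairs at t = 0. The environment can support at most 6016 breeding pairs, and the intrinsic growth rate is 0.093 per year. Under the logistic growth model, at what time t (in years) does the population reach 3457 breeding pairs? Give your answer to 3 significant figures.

28.6 years

A = (K − N₀)/N₀ = (6016 − 521)/521 = 10.547.
Solve 6016/(1 + 10.547·e^(−0.093t)) = 3457: 1 + 10.547·e^(−0.093t) = 1.7402, so e^(−0.093t) = 0.0701845.
−0.093·t = ln(0.0701845) = -2.6566, so t = 2.6566/0.093 = 28.566.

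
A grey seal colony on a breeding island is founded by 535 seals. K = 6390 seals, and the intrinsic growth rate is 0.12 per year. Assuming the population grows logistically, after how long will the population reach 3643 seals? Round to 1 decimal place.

22.3 years

A = (K − N₀)/N₀ = (6390 − 535)/535 = 10.944.
Solve 6390/(1 + 10.944·e^(−0.12t)) = 3643: 1 + 10.944·e^(−0.12t) = 1.754, so e^(−0.12t) = 0.0689011.
−0.12·t = ln(0.0689011) = -2.6751, so t = 2.6751/0.12 = 22.292.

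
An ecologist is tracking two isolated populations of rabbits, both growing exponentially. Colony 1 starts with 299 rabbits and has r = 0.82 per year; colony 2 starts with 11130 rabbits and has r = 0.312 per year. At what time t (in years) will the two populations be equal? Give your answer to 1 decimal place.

7.1 years

Set 299·e^(0.82t) = 11130·e^(0.312t).
e^((0.82 − 0.312)t) = 11130/299 → e^(0.508·t) = 37.224.
0.508·t = ln(37.224) = 3.617, so t = 3.617/0.508 = 7.12.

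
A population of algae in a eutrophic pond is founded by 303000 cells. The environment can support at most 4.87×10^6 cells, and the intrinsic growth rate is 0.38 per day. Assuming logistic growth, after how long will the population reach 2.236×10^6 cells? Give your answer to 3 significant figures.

A = (K − N₀)/N₀ = (4.87×10^6 − 303000)/303000 = 15.073.
Solve 4.87×10^6/(1 + 15.073·e^(−0.38t)) = 2.236×10^6: 1 + 15.073·e^(−0.38t) = 2.178, so e^(−0.38t) = 0.0781548.
−0.38·t = ln(0.0781548) = -2.5491, so t = 2.5491/0.38 = 6.7081.

6.71 days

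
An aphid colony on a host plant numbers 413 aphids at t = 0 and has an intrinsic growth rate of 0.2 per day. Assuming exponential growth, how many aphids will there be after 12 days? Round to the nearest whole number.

4553 aphids

N(t) = N₀·e^(rt) = 413 × e^(0.2×12) = 413 × e^2.4.
e^2.4 ≈ 11.023, so N ≈ 413 × 11.023 = 4552.57.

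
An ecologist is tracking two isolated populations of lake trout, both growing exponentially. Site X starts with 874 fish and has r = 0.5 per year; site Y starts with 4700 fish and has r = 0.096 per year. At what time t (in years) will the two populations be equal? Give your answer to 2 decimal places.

4.16 years

Set 874·e^(0.5t) = 4700·e^(0.096t).
e^((0.5 − 0.096)t) = 4700/874 → e^(0.404·t) = 5.3776.
0.404·t = ln(5.3776) = 1.6822, so t = 1.6822/0.404 = 4.164.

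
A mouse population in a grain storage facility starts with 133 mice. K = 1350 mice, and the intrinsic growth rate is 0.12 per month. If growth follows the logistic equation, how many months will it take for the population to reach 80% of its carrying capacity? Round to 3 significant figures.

30.0 months

A = (K − N₀)/N₀ = (1350 − 133)/133 = 9.1504.
Solve 1350/(1 + 9.1504·e^(−0.12t)) = 1080: 1 + 9.1504·e^(−0.12t) = 1.25, so e^(−0.12t) = 0.0273213.
−0.12·t = ln(0.0273213) = -3.6001, so t = 3.6001/0.12 = 30.001.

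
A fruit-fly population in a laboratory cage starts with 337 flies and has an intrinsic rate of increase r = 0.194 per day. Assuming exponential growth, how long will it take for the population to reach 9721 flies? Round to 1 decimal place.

17.3 days

Set N₀·e^(rt) = 9721: e^(0.194·t) = 9721/337 = 28.846.
0.194·t = ln(28.846) = 3.362, so t = 3.362/0.194 = 17.33.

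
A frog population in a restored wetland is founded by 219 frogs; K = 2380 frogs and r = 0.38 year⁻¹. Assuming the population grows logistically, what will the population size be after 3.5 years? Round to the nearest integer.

A = (K − N₀)/N₀ = (2380 − 219)/219 = 9.8676.
N(t) = K/(1 + A·e^(−rt)) = 2380/(1 + 9.8676×e^(−0.38×3.5)).
e^(−1.33) = 0.26448; denominator = 1 + 9.8676×0.26448 = 3.6098.
N = 2380/3.6098 = 659.325.

659 frogs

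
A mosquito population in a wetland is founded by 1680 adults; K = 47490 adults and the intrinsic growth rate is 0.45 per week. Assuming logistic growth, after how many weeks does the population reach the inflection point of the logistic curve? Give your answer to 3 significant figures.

7.35 weeks

Logistic growth is fastest at N = K/2 = 23745.
A = (K − N₀)/N₀ = 27.268. Set K/(1 + A·e^(−rt)) = K/2 → A·e^(−rt) = 1.
e^(−0.45t) = 1/27.268 = 0.0366732, so t = ln(27.268)/0.45 = 3.3057/0.45 = 7.346.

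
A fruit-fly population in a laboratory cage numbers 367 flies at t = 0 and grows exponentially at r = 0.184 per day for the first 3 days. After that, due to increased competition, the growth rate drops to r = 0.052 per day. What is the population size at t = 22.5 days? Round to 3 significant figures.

Phase 1: N(3) = 367·e^(0.184×3) = 367·e^0.552 = 637.377.
Phase 2 runs for 22.5 − 3 = 19.5 days at r = 0.052.
N(22.5) = 637.377·e^(0.052×19.5) = 637.377·e^1.014 = 1757.

1760 flies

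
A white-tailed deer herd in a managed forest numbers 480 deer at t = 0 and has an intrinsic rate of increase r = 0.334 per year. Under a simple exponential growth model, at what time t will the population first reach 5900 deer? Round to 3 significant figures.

7.51 years

Set N₀·e^(rt) = 5900: e^(0.334·t) = 5900/480 = 12.292.
0.334·t = ln(12.292) = 2.5089, so t = 2.5089/0.334 = 7.5117.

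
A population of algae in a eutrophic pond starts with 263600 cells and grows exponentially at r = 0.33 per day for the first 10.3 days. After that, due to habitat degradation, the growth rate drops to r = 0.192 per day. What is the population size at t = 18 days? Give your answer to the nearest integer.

34607746 cells

Phase 1: N(10.3) = 263600·e^(0.33×10.3) = 263600·e^3.399 = 7.890642×10^6.
Phase 2 runs for 18 − 10.3 = 7.7 days at r = 0.192.
N(18) = 7.890642×10^6·e^(0.192×7.7) = 7.890642×10^6·e^1.478 = 3.460775×10^7.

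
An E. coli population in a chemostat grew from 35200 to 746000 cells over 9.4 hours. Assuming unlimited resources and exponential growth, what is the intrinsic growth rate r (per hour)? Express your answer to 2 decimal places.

From N(t) = N₀·e^(rt): e^(r·9.4) = 746000/35200 = 21.193.
r·9.4 = ln(21.193) = 3.0537, so r = 3.0537/9.4 = 0.32486.

0.32 per hour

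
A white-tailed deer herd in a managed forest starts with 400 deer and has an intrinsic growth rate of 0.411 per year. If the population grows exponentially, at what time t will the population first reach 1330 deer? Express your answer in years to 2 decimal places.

Set N₀·e^(rt) = 1330: e^(0.411·t) = 1330/400 = 3.325.
0.411·t = ln(3.325) = 1.2015, so t = 1.2015/0.411 = 2.9233.

2.92 years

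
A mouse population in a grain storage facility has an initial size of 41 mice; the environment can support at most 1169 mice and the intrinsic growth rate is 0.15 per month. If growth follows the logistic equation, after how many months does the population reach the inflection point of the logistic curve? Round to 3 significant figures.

22.1 months

Logistic growth is fastest at N = K/2 = 584.5.
A = (K − N₀)/N₀ = 27.512. Set K/(1 + A·e^(−rt)) = K/2 → A·e^(−rt) = 1.
e^(−0.15t) = 1/27.512 = 0.0363475, so t = ln(27.512)/0.15 = 3.3146/0.15 = 22.098.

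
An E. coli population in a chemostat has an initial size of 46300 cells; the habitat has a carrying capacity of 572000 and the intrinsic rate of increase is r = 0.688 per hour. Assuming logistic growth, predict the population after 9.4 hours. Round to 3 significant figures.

A = (K − N₀)/N₀ = (572000 − 46300)/46300 = 11.354.
N(t) = K/(1 + A·e^(−rt)) = 572000/(1 + 11.354×e^(−0.688×9.4)).
e^(−6.467) = 0.0015536; denominator = 1 + 11.354×0.0015536 = 1.0176.
N = 572000/1.0176 = 562085.

562000 cells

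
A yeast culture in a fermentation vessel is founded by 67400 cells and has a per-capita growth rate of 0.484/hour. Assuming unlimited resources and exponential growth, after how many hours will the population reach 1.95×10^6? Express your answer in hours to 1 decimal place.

7.0 hours

Set N₀·e^(rt) = 1.95×10^6: e^(0.484·t) = 1.95×10^6/67400 = 28.932.
0.484·t = ln(28.932) = 3.3649, so t = 3.3649/0.484 = 6.9524.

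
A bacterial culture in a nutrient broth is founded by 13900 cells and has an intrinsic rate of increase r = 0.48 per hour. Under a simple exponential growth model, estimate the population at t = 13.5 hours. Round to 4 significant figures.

N(t) = N₀·e^(rt) = 13900 × e^(0.48×13.5) = 13900 × e^6.48.
e^6.48 ≈ 651.97, so N ≈ 13900 × 651.97 = 9.062396×10^6.

9062000 cells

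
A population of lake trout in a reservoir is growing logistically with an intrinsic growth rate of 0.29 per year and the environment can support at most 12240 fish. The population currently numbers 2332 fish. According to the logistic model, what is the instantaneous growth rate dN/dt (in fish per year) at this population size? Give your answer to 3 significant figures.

dN/dt = rN(1 − N/K) = 0.29 × 2332 × (1 − 2332/12240).
1 − 2332/12240 = 0.80948; dN/dt = 0.29 × 2332 × 0.80948 = 547.43.

547 fish per year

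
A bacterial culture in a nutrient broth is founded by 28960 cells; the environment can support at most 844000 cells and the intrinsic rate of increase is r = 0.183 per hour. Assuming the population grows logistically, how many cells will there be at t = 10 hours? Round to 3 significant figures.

153000 cells

A = (K − N₀)/N₀ = (844000 − 28960)/28960 = 28.144.
N(t) = K/(1 + A·e^(−rt)) = 844000/(1 + 28.144×e^(−0.183×10)).
e^(−1.83) = 0.16041; denominator = 1 + 28.144×0.16041 = 5.5146.
N = 844000/5.5146 = 153048.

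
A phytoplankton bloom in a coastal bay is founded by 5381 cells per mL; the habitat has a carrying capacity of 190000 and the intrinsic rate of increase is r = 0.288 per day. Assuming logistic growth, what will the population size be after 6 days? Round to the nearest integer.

A = (K − N₀)/N₀ = (190000 − 5381)/5381 = 34.309.
N(t) = K/(1 + A·e^(−rt)) = 190000/(1 + 34.309×e^(−0.288×6)).
e^(−1.728) = 0.17764; denominator = 1 + 34.309×0.17764 = 7.0947.
N = 190000/7.0947 = 26780.5.

26781 cells per mL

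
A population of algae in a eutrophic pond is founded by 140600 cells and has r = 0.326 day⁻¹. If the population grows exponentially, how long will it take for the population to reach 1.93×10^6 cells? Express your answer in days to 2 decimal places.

8.03 days

Set N₀·e^(rt) = 1.93×10^6: e^(0.326·t) = 1.93×10^6/140600 = 13.727.
0.326·t = ln(13.727) = 2.6194, so t = 2.6194/0.326 = 8.0348.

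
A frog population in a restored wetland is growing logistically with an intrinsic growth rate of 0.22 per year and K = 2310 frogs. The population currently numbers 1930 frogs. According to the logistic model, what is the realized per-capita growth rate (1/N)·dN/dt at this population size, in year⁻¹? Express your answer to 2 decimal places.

0.04 per year

(1/N)·dN/dt = r(1 − N/K) = 0.22 × (1 − 1930/2310).
= 0.22 × 0.1645 = 0.03619.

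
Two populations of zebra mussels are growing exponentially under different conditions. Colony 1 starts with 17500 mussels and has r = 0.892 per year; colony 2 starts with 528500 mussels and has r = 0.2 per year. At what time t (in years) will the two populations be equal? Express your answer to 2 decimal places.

4.92 years

Set 17500·e^(0.892t) = 528500·e^(0.2t).
e^((0.892 − 0.2)t) = 528500/17500 → e^(0.692·t) = 30.2.
0.692·t = ln(30.2) = 3.4078, so t = 3.4078/0.692 = 4.9246.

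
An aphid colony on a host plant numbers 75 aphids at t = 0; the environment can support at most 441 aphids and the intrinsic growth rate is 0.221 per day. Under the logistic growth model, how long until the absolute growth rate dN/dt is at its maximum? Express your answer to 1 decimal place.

Logistic growth is fastest at N = K/2 = 220.5.
A = (K − N₀)/N₀ = 4.88. Set K/(1 + A·e^(−rt)) = K/2 → A·e^(−rt) = 1.
e^(−0.221t) = 1/4.88 = 0.204918, so t = ln(4.88)/0.221 = 1.5851/0.221 = 7.1726.

7.2 days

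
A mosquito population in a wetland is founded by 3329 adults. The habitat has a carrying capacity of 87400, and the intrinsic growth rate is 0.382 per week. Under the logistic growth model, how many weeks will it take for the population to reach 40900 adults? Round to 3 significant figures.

8.12 weeks

A = (K − N₀)/N₀ = (87400 − 3329)/3329 = 25.254.
Solve 87400/(1 + 25.254·e^(−0.382t)) = 40900: 1 + 25.254·e^(−0.382t) = 2.1369, so e^(−0.382t) = 0.0450191.
−0.382·t = ln(0.0450191) = -3.1007, so t = 3.1007/0.382 = 8.1169.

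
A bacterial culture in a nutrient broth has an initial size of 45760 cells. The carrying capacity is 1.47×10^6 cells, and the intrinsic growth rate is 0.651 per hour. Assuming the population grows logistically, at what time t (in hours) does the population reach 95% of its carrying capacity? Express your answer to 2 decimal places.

9.80 hours

A = (K − N₀)/N₀ = (1.47×10^6 − 45760)/45760 = 31.124.
Solve 1.47×10^6/(1 + 31.124·e^(−0.651t)) = 1.3965×10^6: 1 + 31.124·e^(−0.651t) = 1.0526, so e^(−0.651t) = 0.00169102.
−0.651·t = ln(0.00169102) = -6.3824, so t = 6.3824/0.651 = 9.804.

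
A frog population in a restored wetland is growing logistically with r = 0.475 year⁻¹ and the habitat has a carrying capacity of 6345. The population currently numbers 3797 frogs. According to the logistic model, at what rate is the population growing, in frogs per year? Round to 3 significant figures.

dN/dt = rN(1 − N/K) = 0.475 × 3797 × (1 − 3797/6345).
1 − 3797/6345 = 0.40158; dN/dt = 0.475 × 3797 × 0.40158 = 724.27.

724 frogs per year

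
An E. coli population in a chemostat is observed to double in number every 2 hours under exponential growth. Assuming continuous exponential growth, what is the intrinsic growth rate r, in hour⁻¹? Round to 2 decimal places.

0.35 per hour

r = ln(2)/t_d = 0.6931/2 = 0.34657.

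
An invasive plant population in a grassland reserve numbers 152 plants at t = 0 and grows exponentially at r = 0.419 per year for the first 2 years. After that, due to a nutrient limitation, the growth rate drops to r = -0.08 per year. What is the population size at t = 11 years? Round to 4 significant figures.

Phase 1: N(2) = 152·e^(0.419×2) = 152·e^0.838 = 351.384.
Phase 2 runs for 11 − 2 = 9 years at r = -0.08.
N(11) = 351.384·e^(-0.08×9) = 351.384·e^-0.72 = 171.037.

171.0 plants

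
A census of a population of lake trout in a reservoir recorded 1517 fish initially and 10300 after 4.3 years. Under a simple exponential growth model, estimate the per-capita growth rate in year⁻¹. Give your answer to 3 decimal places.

From N(t) = N₀·e^(rt): e^(r·4.3) = 10300/1517 = 6.7897.
r·4.3 = ln(6.7897) = 1.9154, so r = 1.9154/4.3 = 0.44544.

0.445 per year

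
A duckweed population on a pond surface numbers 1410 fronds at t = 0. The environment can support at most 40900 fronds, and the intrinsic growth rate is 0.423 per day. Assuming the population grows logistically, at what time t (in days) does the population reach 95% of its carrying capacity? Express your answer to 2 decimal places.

A = (K − N₀)/N₀ = (40900 − 1410)/1410 = 28.007.
Solve 40900/(1 + 28.007·e^(−0.423t)) = 38855: 1 + 28.007·e^(−0.423t) = 1.0526, so e^(−0.423t) = 0.00187922.
−0.423·t = ln(0.00187922) = -6.2769, so t = 6.2769/0.423 = 14.839.

14.84 days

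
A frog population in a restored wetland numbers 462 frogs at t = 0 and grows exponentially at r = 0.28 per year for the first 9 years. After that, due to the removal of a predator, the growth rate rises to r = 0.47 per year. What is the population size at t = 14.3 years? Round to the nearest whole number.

69325 frogs

Phase 1: N(9) = 462·e^(0.28×9) = 462·e^2.52 = 5742.01.
Phase 2 runs for 14.3 − 9 = 5.3 years at r = 0.47.
N(14.3) = 5742.01·e^(0.47×5.3) = 5742.01·e^2.491 = 69325.3.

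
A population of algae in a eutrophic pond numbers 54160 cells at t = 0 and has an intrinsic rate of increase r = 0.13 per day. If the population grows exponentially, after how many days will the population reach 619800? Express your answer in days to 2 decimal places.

Set N₀·e^(rt) = 619800: e^(0.13·t) = 619800/54160 = 11.444.
0.13·t = ln(11.444) = 2.4375, so t = 2.4375/0.13 = 18.75.

18.75 days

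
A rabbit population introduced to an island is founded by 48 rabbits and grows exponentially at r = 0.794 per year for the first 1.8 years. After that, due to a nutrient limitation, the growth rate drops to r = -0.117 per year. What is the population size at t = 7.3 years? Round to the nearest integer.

105 rabbits

Phase 1: N(1.8) = 48·e^(0.794×1.8) = 48·e^1.429 = 200.417.
Phase 2 runs for 7.3 − 1.8 = 5.5 years at r = -0.117.
N(7.3) = 200.417·e^(-0.117×5.5) = 200.417·e^-0.6435 = 105.309.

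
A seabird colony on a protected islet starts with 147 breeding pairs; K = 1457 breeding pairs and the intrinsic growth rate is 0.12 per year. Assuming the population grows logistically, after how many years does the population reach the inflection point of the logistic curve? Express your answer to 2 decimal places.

18.23 years

Logistic growth is fastest at N = K/2 = 728.5.
A = (K − N₀)/N₀ = 8.9116. Set K/(1 + A·e^(−rt)) = K/2 → A·e^(−rt) = 1.
e^(−0.12t) = 1/8.9116 = 0.112214, so t = ln(8.9116)/0.12 = 2.1873/0.12 = 18.228.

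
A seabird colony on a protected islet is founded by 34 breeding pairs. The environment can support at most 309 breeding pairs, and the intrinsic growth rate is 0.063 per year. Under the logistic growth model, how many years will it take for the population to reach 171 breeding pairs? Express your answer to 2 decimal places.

36.58 years

A = (K − N₀)/N₀ = (309 − 34)/34 = 8.0882.
Solve 309/(1 + 8.0882·e^(−0.063t)) = 171: 1 + 8.0882·e^(−0.063t) = 1.807, so e^(−0.063t) = 0.0997767.
−0.063·t = ln(0.0997767) = -2.3048, so t = 2.3048/0.063 = 36.584.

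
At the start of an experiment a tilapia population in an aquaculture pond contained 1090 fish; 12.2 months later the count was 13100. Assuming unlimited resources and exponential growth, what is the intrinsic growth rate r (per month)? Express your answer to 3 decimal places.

0.204 per month

From N(t) = N₀·e^(rt): e^(r·12.2) = 13100/1090 = 12.018.
r·12.2 = ln(12.018) = 2.4864, so r = 2.4864/12.2 = 0.20381.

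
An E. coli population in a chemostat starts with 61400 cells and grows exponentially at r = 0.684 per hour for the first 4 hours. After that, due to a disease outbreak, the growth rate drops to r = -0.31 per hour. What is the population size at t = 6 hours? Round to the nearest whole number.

509490 cells

Phase 1: N(4) = 61400·e^(0.684×4) = 61400·e^2.736 = 947105.
Phase 2 runs for 6 − 4 = 2 hours at r = -0.31.
N(6) = 947105·e^(-0.31×2) = 947105·e^-0.62 = 509490.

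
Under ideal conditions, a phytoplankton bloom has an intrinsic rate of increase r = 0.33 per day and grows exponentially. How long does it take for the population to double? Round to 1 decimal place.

Doubling time t_d = ln(2)/r = 0.6931/0.33 = 2.1004.

2.1 days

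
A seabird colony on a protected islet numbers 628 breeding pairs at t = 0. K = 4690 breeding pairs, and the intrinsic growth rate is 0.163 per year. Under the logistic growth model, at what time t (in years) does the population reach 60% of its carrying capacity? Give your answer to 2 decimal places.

13.94 years

A = (K − N₀)/N₀ = (4690 − 628)/628 = 6.4682.
Solve 4690/(1 + 6.4682·e^(−0.163t)) = 2814: 1 + 6.4682·e^(−0.163t) = 1.6667, so e^(−0.163t) = 0.103069.
−0.163·t = ln(0.103069) = -2.2724, so t = 2.2724/0.163 = 13.941.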